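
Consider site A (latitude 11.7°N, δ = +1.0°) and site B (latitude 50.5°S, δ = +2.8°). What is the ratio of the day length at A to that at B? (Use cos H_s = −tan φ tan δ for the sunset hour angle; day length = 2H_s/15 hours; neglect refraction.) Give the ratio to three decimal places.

A: H_s = arccos(−tan 11.7° · tan 1.0°) = 90.21°, so 2H_s/15 = 12.0280 h.
B: H_s = arccos(−tan -50.5° · tan 2.8°) = 86.60°, so 2H_s/15 = 11.5467 h.
Ratio A/B = 12.0280 / 11.5467 = 1.0417.

1.042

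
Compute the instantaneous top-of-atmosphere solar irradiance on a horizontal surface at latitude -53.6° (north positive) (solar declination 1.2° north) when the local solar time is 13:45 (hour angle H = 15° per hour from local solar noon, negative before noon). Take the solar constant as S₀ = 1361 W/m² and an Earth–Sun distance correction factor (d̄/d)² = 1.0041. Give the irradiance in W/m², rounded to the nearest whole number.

704 W/m²

Hour angle H = 15° × (13.75 − 12) = 26.25°.
cos θ_z = sin φ sin δ + cos φ cos δ cos H = (-0.8049)(0.0209) + (0.5934)(0.9998)(0.8969) = 0.5153.
Top-of-atmosphere irradiance = S₀ (d̄/d)² cos θ_z = 1361 × 1.0041 × 0.5153 = 704.20 W/m².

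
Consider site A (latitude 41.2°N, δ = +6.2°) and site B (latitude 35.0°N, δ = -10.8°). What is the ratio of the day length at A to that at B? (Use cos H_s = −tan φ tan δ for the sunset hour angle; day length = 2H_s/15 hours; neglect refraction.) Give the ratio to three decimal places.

A: H_s = arccos(−tan 41.2° · tan 6.2°) = 95.46°, so 2H_s/15 = 12.7280 h.
B: H_s = arccos(−tan 35.0° · tan -10.8°) = 82.32°, so 2H_s/15 = 10.9760 h.
Ratio A/B = 12.7280 / 10.9760 = 1.1596.

1.160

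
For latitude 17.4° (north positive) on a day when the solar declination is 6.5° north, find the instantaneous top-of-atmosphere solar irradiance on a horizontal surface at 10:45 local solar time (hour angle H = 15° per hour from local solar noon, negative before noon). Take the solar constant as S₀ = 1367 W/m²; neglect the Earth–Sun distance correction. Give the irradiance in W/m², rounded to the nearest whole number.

Hour angle H = 15° × (10.75 − 12) = -18.75°.
With φ = 17.4°, δ = 6.5°, H = -18.75°: sin φ sin δ = 0.0339, cos φ cos δ cos H = 0.8978, so cos θ_z = 0.9317.
Top-of-atmosphere irradiance = S₀ cos θ_z = 1367 × 0.9317 = 1273.63 W/m².

1274 W/m²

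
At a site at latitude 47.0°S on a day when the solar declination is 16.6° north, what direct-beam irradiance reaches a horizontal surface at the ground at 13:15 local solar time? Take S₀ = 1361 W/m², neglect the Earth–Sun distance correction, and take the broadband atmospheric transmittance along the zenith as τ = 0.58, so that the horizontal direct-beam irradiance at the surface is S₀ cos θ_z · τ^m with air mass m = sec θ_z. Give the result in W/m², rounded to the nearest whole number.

148 W/m²

Hour angle H = 15° × (13.25 − 12) = 18.75°.
cos θ_z = sin(-47.0°) sin(16.6°) + cos(-47.0°) cos(16.6°) cos(18.75°) = -0.2089 + 0.6189 = 0.4100.
Air mass m = 1/cos θ_z = 1/0.4100 = 2.439; τ^m = 0.58^2.439 = 0.2649.
Surface direct beam = 1361 × 0.4100 × 0.2649 = 147.82 W/m².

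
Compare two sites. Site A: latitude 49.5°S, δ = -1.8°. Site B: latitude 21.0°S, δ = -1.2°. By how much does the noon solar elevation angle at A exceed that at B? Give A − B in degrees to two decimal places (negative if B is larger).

-27.90°

A: 90° − |-49.5 − (-1.8)| = 42.30°.
B: 90° − |-21.0 − (-1.2)| = 70.20°.
A − B = 42.30 − 70.20 = -27.90°.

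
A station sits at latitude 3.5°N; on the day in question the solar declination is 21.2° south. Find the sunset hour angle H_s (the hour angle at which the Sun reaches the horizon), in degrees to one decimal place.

88.6°

cos H_s = −tan(3.5°) · tan(-21.2°) = 0.0237, so H_s = arccos(0.0237) = 88.64°.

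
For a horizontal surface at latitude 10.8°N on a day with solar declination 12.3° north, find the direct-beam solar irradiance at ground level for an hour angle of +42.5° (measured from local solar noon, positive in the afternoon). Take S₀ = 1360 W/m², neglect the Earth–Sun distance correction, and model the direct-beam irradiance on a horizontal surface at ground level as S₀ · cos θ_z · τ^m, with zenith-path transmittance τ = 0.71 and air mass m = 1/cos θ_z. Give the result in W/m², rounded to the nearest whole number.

643 W/m²

With φ = 10.8°, δ = 12.3°, H = 42.50°: sin φ sin δ = 0.0399, cos φ cos δ cos H = 0.7076, so cos θ_z = 0.7475.
Air mass m = 1/cos θ_z = 1/0.7475 = 1.338; τ^m = 0.71^1.338 = 0.6324.
Surface direct beam = 1360 × 0.7475 × 0.6324 = 642.90 W/m².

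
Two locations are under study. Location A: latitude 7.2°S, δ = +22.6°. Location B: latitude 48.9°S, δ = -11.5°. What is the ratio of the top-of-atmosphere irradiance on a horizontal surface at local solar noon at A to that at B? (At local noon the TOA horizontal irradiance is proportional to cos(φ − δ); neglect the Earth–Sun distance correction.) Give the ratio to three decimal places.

1.092

A: cos θ_z = cos(-7.2° − (22.6°)) = 0.8678.
B: cos θ_z = cos(-48.9° − (-11.5°)) = 0.7944.
Ratio A/B = 0.8678 / 0.7944 = 1.0924.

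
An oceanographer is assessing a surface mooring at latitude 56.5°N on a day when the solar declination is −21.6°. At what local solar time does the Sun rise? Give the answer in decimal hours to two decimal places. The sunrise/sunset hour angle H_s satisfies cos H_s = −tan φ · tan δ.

8.45 h

cos H_s = −tan(56.5°) · tan(-21.6°) = 0.5982, so H_s = arccos(0.5982) = 53.26°.
Sunrise is at 12 − H_s/15 = 12 − 3.551 = 8.449 h local solar time.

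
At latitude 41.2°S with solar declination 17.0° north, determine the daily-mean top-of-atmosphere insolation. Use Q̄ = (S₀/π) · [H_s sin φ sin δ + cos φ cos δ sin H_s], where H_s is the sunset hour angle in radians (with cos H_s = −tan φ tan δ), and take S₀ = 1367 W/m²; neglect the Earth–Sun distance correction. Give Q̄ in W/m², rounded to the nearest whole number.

The sunset hour angle satisfies cos H_s = −tan φ tan δ = 0.2676, giving H_s = 74.48°. In radians, H_s = 1.2999.
H_s sin φ sin δ = 1.2999 × -0.6587 × 0.2924 = -0.2504.
cos φ cos δ sin H_s = 0.7524 × 0.9563 × 0.9635 = 0.6933.
Q̄ = (1367/π) × (-0.2504 + 0.6933) = 435.13 × 0.4429 = 192.72 W/m².

193 W/m²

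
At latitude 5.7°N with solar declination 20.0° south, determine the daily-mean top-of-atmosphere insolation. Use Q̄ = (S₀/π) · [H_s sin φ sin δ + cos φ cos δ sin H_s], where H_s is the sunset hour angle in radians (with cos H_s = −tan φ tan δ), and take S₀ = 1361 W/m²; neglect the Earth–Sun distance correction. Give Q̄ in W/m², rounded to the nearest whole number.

−tan φ tan δ = −(0.0998)(-0.3640) = 0.0363; H_s = arccos(0.0363) = 87.92°. In radians, H_s = 1.5345.
H_s sin φ sin δ = 1.5345 × 0.0993 × -0.3420 = -0.0521.
cos φ cos δ sin H_s = 0.9951 × 0.9397 × 0.9993 = 0.9344.
Q̄ = (1361/π) × (-0.0521 + 0.9344) = 433.22 × 0.8823 = 382.23 W/m².

382 W/m²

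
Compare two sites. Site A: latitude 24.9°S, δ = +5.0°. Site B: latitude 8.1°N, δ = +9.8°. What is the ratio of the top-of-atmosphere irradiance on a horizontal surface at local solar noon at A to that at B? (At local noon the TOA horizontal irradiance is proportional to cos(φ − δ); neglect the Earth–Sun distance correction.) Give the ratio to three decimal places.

A: cos θ_z = cos(-24.9° − (5.0°)) = 0.8669.
B: cos θ_z = cos(8.1° − (9.8°)) = 0.9996.
Ratio A/B = 0.8669 / 0.9996 = 0.8672.

0.867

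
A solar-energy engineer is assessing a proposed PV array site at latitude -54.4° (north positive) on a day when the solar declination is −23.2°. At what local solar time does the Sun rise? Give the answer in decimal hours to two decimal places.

3.55 h

cos H_s = −tan(-54.4°) · tan(-23.2°) = -0.5987, so H_s = arccos(-0.5987) = 126.78°.
Sunrise is at 12 − H_s/15 = 12 − 8.452 = 3.548 h local solar time.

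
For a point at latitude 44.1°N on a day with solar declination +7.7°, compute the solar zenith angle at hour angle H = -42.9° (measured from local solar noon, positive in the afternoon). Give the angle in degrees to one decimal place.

52.1°

With φ = 44.1°, δ = 7.7°, H = -42.90°: sin φ sin δ = 0.0932, cos φ cos δ cos H = 0.5213, so cos θ_z = 0.6145.
θ_z = arccos(0.6145) = 52.08°.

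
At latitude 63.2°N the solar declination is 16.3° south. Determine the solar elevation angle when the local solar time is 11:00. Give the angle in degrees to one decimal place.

9.6°

Hour angle H = 15° × (11 − 12) = -15.00°.
cos θ_z = sin(63.2°) sin(-16.3°) + cos(63.2°) cos(-16.3°) cos(-15.00°) = -0.2505 + 0.4180 = 0.1675.
θ_z = arccos(0.1675) = 80.36°, so the elevation is 90° − 80.36° = 9.64°.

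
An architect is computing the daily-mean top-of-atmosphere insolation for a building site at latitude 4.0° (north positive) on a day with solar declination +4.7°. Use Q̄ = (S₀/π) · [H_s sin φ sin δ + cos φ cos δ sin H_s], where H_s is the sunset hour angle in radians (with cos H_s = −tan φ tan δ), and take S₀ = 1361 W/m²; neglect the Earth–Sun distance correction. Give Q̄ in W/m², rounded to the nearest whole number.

435 W/m²

−tan φ tan δ = −(0.0699)(0.0822) = -0.0057; H_s = arccos(-0.0057) = 90.33°. In radians, H_s = 1.5766.
H_s sin φ sin δ = 1.5766 × 0.0698 × 0.0819 = 0.0090.
cos φ cos δ sin H_s = 0.9976 × 0.9966 × 1.0000 = 0.9942.
Q̄ = (1361/π) × (0.0090 + 0.9942) = 433.22 × 1.0032 = 434.61 W/m².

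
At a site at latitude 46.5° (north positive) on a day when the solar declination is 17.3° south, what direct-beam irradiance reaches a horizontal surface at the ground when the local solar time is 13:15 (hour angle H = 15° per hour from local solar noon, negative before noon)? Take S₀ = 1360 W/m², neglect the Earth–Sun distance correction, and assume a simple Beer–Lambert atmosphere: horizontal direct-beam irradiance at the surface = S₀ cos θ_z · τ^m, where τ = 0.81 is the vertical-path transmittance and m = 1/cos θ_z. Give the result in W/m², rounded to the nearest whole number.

329 W/m²

Hour angle H = 15° × (13.25 − 12) = 18.75°.
cos θ_z = sin(46.5°) sin(-17.3°) + cos(46.5°) cos(-17.3°) cos(18.75°) = -0.2157 + 0.6223 = 0.4066.
Air mass m = 1/cos θ_z = 1/0.4066 = 2.459; τ^m = 0.81^2.459 = 0.5956.
Surface direct beam = 1360 × 0.4066 × 0.5956 = 329.35 W/m².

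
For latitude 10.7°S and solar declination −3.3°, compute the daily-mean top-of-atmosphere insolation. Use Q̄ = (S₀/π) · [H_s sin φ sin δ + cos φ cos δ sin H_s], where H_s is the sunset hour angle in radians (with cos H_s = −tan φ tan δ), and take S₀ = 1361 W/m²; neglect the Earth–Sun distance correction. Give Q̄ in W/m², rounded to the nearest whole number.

432 W/m²

cos H_s = −tan(-10.7°) · tan(-3.3°) = -0.0109, so H_s = arccos(-0.0109) = 90.62°. In radians, H_s = 1.5816.
H_s sin φ sin δ = 1.5816 × -0.1857 × -0.0576 = 0.0169.
cos φ cos δ sin H_s = 0.9826 × 0.9983 × 0.9999 = 0.9808.
Q̄ = (1361/π) × (0.0169 + 0.9808) = 433.22 × 0.9977 = 432.22 W/m².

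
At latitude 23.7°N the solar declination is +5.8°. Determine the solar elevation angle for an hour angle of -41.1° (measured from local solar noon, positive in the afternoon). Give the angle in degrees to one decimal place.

46.6°

cos θ_z = sin(23.7°) sin(5.8°) + cos(23.7°) cos(5.8°) cos(-41.10°) = 0.0406 + 0.6865 = 0.7271.
θ_z = arccos(0.7271) = 43.36°, so the elevation is 90° − 43.36° = 46.64°.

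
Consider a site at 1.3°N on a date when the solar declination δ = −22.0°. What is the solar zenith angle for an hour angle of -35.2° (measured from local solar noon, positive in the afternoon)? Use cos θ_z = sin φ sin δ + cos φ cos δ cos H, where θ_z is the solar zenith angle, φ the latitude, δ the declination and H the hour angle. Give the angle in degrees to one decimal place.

With φ = 1.3°, δ = -22.0°, H = -35.20°: sin φ sin δ = -0.0085, cos φ cos δ cos H = 0.7574, so cos θ_z = 0.7489.
θ_z = arccos(0.7489) = 41.50°.

41.5°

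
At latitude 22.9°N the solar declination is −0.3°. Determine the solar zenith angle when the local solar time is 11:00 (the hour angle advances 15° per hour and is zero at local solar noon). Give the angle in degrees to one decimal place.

27.4°

Hour angle H = 15° × (11 − 12) = -15.00°.
cos θ_z = sin φ sin δ + cos φ cos δ cos H = (0.3891)(-0.0052) + (0.9212)(1.0000)(0.9659) = 0.8878.
θ_z = arccos(0.8878) = 27.40°.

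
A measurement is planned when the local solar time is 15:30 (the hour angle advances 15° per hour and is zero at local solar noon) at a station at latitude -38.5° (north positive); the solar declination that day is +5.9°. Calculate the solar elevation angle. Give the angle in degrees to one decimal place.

Hour angle H = 15° × (15.5 − 12) = 52.50°.
cos θ_z = sin(-38.5°) sin(5.9°) + cos(-38.5°) cos(5.9°) cos(52.50°) = -0.0640 + 0.4739 = 0.4099.
θ_z = arccos(0.4099) = 65.80°, so the elevation is 90° − 65.80° = 24.20°.

24.2°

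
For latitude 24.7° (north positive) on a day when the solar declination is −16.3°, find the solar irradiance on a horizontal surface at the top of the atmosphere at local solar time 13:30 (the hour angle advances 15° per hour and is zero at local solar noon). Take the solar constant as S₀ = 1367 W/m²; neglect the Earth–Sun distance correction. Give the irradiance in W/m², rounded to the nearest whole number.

941 W/m²

Hour angle H = 15° × (13.5 − 12) = 22.50°.
cos θ_z = sin(24.7°) sin(-16.3°) + cos(24.7°) cos(-16.3°) cos(22.50°) = -0.1173 + 0.8056 = 0.6883.
Top-of-atmosphere irradiance = S₀ cos θ_z = 1367 × 0.6883 = 940.91 W/m².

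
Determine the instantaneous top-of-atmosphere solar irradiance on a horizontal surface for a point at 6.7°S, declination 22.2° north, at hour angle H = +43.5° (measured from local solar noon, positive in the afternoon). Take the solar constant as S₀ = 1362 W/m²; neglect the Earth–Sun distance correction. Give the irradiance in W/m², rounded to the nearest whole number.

With φ = -6.7°, δ = 22.2°, H = 43.50°: sin φ sin δ = -0.0441, cos φ cos δ cos H = 0.6670, so cos θ_z = 0.6229.
Top-of-atmosphere irradiance = S₀ cos θ_z = 1362 × 0.6229 = 848.39 W/m².

848 W/m²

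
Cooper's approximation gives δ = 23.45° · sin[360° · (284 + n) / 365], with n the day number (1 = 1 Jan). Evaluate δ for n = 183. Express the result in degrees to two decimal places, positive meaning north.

360 × (284 + 183) / 365 = 460.603°; sin(460.603°) = 0.9829.
δ = 23.45 × 0.9829 = 23.049° ≈ +23.05°.

+23.05°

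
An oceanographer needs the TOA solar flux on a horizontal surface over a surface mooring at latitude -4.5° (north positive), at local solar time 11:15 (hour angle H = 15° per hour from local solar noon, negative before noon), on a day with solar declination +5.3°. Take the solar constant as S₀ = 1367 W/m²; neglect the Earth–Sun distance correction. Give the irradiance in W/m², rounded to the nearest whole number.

Hour angle H = 15° × (11.25 − 12) = -11.25°.
With φ = -4.5°, δ = 5.3°, H = -11.25°: sin φ sin δ = -0.0072, cos φ cos δ cos H = 0.9736, so cos θ_z = 0.9664.
Top-of-atmosphere irradiance = S₀ cos θ_z = 1367 × 0.9664 = 1321.07 W/m².

1321 W/m²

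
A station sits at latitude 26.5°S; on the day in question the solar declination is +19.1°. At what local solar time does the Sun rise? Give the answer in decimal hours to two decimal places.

6.66 h

−tan φ tan δ = −(-0.4986)(0.3463) = 0.1727; H_s = arccos(0.1727) = 80.06°.
Sunrise is at 12 − H_s/15 = 12 − 5.337 = 6.663 h local solar time.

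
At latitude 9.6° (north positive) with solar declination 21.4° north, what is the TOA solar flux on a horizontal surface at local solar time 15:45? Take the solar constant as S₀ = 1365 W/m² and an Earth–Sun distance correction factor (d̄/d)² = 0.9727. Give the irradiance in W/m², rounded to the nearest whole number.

758 W/m²

Hour angle H = 15° × (15.75 − 12) = 56.25°.
cos θ_z = sin φ sin δ + cos φ cos δ cos H = (0.1668)(0.3649) + (0.9860)(0.9311)(0.5556) = 0.5709.
Top-of-atmosphere irradiance = S₀ (d̄/d)² cos θ_z = 1365 × 0.9727 × 0.5709 = 758.00 W/m².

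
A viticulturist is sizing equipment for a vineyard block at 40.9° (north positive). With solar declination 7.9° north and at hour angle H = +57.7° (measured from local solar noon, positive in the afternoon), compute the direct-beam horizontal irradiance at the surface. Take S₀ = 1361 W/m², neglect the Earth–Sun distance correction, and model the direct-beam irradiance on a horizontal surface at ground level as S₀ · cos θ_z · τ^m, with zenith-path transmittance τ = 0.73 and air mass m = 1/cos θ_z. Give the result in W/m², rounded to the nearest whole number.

cos θ_z = sin φ sin δ + cos φ cos δ cos H = (0.6547)(0.1374) + (0.7559)(0.9905)(0.5344) = 0.4901.
Air mass m = 1/cos θ_z = 1/0.4901 = 2.040; τ^m = 0.73^2.040 = 0.5262.
Surface direct beam = 1361 × 0.4901 × 0.5262 = 350.99 W/m².

351 W/m²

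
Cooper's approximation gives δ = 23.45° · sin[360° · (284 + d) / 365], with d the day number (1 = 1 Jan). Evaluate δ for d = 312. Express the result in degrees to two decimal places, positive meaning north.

360 × (284 + 312) / 365 = 587.836°; sin(587.836°) = -0.7412.
δ = 23.45 × -0.7412 = -17.381° ≈ -17.38°.

-17.38°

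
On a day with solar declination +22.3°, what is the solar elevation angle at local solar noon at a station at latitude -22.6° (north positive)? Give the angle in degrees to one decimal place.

45.1°

At local solar noon the hour angle is zero, so the elevation is 90° − |φ − δ| = 90° − |-22.6° − (22.3°)| = 90° − 44.9° = 45.1°.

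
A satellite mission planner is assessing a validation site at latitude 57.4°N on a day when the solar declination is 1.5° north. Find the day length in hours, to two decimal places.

12.31 hours

−tan φ tan δ = −(1.5637)(0.0262) = -0.0410; H_s = arccos(-0.0410) = 92.35°.
Day length = 2 H_s / 15° h⁻¹ = 184.70° / 15 = 12.313 h.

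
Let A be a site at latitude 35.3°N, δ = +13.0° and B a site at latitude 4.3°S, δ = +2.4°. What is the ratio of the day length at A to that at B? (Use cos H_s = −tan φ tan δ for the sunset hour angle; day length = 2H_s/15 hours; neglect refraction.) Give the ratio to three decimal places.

A: H_s = arccos(−tan 35.3° · tan 13.0°) = 99.41°, so 2H_s/15 = 13.2547 h.
B: H_s = arccos(−tan -4.3° · tan 2.4°) = 89.82°, so 2H_s/15 = 11.9760 h.
Ratio A/B = 13.2547 / 11.9760 = 1.1068.

1.107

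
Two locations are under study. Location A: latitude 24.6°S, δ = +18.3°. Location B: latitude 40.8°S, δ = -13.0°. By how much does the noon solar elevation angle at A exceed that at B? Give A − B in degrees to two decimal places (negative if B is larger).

-15.10°

A: 90° − |-24.6 − (18.3)| = 47.10°.
B: 90° − |-40.8 − (-13.0)| = 62.20°.
A − B = 47.10 − 62.20 = -15.10°.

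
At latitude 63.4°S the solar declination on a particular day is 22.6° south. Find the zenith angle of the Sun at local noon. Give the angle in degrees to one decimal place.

40.8°

At local solar noon the hour angle is zero, so the zenith angle is |φ − δ| = |-63.4° − (-22.6°)| = 40.8°.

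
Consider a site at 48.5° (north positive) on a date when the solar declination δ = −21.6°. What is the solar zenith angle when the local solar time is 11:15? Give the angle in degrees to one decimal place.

Hour angle H = 15° × (11.25 − 12) = -11.25°.
cos θ_z = sin φ sin δ + cos φ cos δ cos H = (0.7490)(-0.3681) + (0.6626)(0.9298)(0.9808) = 0.3285.
θ_z = arccos(0.3285) = 70.82°.

70.8°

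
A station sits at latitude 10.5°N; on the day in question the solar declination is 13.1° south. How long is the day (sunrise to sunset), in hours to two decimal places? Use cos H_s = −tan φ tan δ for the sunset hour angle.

11.67 hours

cos H_s = −tan(10.5°) · tan(-13.1°) = 0.0431, so H_s = arccos(0.0431) = 87.53°.
Day length = 2 H_s / 15° h⁻¹ = 175.06° / 15 = 11.671 h.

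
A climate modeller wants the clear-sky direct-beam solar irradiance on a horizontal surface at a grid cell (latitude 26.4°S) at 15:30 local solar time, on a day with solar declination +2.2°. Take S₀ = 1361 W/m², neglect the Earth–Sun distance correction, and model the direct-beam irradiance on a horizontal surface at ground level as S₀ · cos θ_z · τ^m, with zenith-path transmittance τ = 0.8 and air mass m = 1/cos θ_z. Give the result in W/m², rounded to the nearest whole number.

471 W/m²

Hour angle H = 15° × (15.5 − 12) = 52.50°.
With φ = -26.4°, δ = 2.2°, H = 52.50°: sin φ sin δ = -0.0171, cos φ cos δ cos H = 0.5449, so cos θ_z = 0.5278.
Air mass m = 1/cos θ_z = 1/0.5278 = 1.895; τ^m = 0.8^1.895 = 0.6552.
Surface direct beam = 1361 × 0.5278 × 0.6552 = 470.65 W/m².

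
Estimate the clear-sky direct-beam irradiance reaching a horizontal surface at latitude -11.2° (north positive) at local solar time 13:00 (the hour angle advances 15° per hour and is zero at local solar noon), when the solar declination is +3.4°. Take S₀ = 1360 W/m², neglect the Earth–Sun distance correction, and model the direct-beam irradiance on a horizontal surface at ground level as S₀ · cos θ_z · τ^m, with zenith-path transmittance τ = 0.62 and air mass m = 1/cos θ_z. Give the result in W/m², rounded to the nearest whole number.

Hour angle H = 15° × (13 − 12) = 15.00°.
cos θ_z = sin(-11.2°) sin(3.4°) + cos(-11.2°) cos(3.4°) cos(15.00°) = -0.0115 + 0.9459 = 0.9344.
Air mass m = 1/cos θ_z = 1/0.9344 = 1.070; τ^m = 0.62^1.070 = 0.5996.
Surface direct beam = 1360 × 0.9344 × 0.5996 = 761.96 W/m².

762 W/m²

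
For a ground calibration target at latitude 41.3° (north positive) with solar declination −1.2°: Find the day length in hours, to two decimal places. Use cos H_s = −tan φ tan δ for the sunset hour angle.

−tan φ tan δ = −(0.8785)(-0.0209) = 0.0184; H_s = arccos(0.0184) = 88.95°.
Day length = 2 H_s / 15° h⁻¹ = 177.90° / 15 = 11.860 h.

11.86 hours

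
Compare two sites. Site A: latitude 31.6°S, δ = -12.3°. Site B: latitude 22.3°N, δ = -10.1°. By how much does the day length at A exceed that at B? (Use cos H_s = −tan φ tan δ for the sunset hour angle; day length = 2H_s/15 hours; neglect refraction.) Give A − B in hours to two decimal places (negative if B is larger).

+1.59 h

A: H_s = arccos(−tan -31.6° · tan -12.3°) = 97.71°, so 2H_s/15 = 13.0280 h.
B: H_s = arccos(−tan 22.3° · tan -10.1°) = 85.81°, so 2H_s/15 = 11.4413 h.
A − B = 13.0280 − 11.4413 = 1.5867 h.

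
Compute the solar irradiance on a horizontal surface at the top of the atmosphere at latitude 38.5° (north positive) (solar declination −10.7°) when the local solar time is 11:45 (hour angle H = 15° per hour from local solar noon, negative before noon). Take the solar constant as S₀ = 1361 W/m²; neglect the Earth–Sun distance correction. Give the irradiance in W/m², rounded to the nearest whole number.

Hour angle H = 15° × (11.75 − 12) = -3.75°.
cos θ_z = sin(38.5°) sin(-10.7°) + cos(38.5°) cos(-10.7°) cos(-3.75°) = -0.1156 + 0.7674 = 0.6518.
Top-of-atmosphere irradiance = S₀ cos θ_z = 1361 × 0.6518 = 887.10 W/m².

887 W/m²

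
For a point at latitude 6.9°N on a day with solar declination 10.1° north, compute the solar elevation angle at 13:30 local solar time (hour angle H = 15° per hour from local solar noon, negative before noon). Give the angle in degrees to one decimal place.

67.5°

Hour angle H = 15° × (13.5 − 12) = 22.50°.
cos θ_z = sin(6.9°) sin(10.1°) + cos(6.9°) cos(10.1°) cos(22.50°) = 0.0211 + 0.9030 = 0.9241.
θ_z = arccos(0.9241) = 22.47°, so the elevation is 90° − 22.47° = 67.53°.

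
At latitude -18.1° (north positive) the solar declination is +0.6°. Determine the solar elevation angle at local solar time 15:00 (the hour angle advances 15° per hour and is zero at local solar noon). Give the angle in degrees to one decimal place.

42.0°

Hour angle H = 15° × (15 − 12) = 45.00°.
cos θ_z = sin(-18.1°) sin(0.6°) + cos(-18.1°) cos(0.6°) cos(45.00°) = -0.0033 + 0.6721 = 0.6688.
θ_z = arccos(0.6688) = 48.03°, so the elevation is 90° − 48.03° = 41.97°.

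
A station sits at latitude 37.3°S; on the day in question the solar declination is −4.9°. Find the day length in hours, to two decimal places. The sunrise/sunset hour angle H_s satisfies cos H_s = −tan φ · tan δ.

12.50 hours

The sunset hour angle satisfies cos H_s = −tan φ tan δ = -0.0653, giving H_s = 93.74°.
Day length = 2 H_s / 15° h⁻¹ = 187.48° / 15 = 12.499 h.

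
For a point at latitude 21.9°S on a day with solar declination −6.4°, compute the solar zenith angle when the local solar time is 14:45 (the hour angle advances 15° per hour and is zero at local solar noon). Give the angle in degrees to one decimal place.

Hour angle H = 15° × (14.75 − 12) = 41.25°.
cos θ_z = sin φ sin δ + cos φ cos δ cos H = (-0.3730)(-0.1115) + (0.9278)(0.9938)(0.7518) = 0.7348.
θ_z = arccos(0.7348) = 42.71°.

42.7°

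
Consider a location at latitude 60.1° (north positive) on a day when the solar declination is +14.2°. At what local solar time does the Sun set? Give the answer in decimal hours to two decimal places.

19.74 h

−tan φ tan δ = −(1.7391)(0.2530) = -0.4400; H_s = arccos(-0.4400) = 116.10°.
Sunset is at 12 + H_s/15 = 12 + 7.740 = 19.740 h local solar time.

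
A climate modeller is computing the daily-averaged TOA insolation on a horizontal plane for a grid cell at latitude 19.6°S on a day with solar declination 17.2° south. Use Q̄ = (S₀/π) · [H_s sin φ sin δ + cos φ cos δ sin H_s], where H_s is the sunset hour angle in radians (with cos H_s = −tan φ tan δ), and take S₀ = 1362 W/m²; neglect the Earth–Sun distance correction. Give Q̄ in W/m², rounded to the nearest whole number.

−tan φ tan δ = −(-0.3561)(-0.3096) = -0.1102; H_s = arccos(-0.1102) = 96.33°. In radians, H_s = 1.6813.
H_s sin φ sin δ = 1.6813 × -0.3355 × -0.2957 = 0.1668.
cos φ cos δ sin H_s = 0.9421 × 0.9553 × 0.9939 = 0.8945.
Q̄ = (1362/π) × (0.1668 + 0.8945) = 433.54 × 1.0613 = 460.12 W/m².

460 W/m²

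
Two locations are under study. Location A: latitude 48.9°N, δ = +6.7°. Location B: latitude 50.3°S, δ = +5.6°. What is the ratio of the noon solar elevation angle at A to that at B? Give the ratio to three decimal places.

A: 90° − |48.9 − (6.7)| = 47.80°.
B: 90° − |-50.3 − (5.6)| = 34.10°.
Ratio A/B = 47.8000 / 34.1000 = 1.4018.

1.402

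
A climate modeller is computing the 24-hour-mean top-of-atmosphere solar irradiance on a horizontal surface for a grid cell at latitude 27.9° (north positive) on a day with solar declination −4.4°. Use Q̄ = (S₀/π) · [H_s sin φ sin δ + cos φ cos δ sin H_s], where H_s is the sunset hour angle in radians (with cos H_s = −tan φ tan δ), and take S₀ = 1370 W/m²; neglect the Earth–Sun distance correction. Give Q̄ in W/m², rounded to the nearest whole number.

360 W/m²

cos H_s = −tan(27.9°) · tan(-4.4°) = 0.0407, so H_s = arccos(0.0407) = 87.67°. In radians, H_s = 1.5301.
H_s sin φ sin δ = 1.5301 × 0.4679 × -0.0767 = -0.0549.
cos φ cos δ sin H_s = 0.8838 × 0.9971 × 0.9992 = 0.8805.
Q̄ = (1370/π) × (-0.0549 + 0.8805) = 436.08 × 0.8256 = 360.03 W/m².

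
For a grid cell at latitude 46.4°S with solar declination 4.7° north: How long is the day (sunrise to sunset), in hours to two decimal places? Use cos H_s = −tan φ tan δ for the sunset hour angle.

cos H_s = −tan(-46.4°) · tan(4.7°) = 0.0863, so H_s = arccos(0.0863) = 85.05°.
Day length = 2 H_s / 15° h⁻¹ = 170.10° / 15 = 11.340 h.

11.34 hours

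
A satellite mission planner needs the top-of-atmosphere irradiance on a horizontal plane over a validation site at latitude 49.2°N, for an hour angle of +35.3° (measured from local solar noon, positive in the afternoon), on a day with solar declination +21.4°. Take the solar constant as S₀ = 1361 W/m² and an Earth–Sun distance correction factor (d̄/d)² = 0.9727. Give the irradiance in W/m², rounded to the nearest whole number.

1023 W/m²

With φ = 49.2°, δ = 21.4°, H = 35.30°: sin φ sin δ = 0.2762, cos φ cos δ cos H = 0.4965, so cos θ_z = 0.7727.
Top-of-atmosphere irradiance = S₀ (d̄/d)² cos θ_z = 1361 × 0.9727 × 0.7727 = 1022.93 W/m².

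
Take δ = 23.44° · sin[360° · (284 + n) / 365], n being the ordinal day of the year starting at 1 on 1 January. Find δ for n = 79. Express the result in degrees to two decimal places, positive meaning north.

-0.81°

360 × (284 + 79) / 365 = 358.027°; sin(358.027°) = -0.0344.
δ = 23.44 × -0.0344 = -0.806° ≈ -0.81°.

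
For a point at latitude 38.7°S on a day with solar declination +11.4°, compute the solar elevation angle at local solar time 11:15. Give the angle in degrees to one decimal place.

38.8°

Hour angle H = 15° × (11.25 − 12) = -11.25°.
cos θ_z = sin(-38.7°) sin(11.4°) + cos(-38.7°) cos(11.4°) cos(-11.25°) = -0.1236 + 0.7503 = 0.6267.
θ_z = arccos(0.6267) = 51.19°, so the elevation is 90° − 51.19° = 38.81°.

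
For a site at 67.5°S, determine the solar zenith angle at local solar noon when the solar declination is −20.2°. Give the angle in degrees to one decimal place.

47.3°

At local solar noon the hour angle is zero, so the zenith angle is |φ − δ| = |-67.5° − (-20.2°)| = 47.3°.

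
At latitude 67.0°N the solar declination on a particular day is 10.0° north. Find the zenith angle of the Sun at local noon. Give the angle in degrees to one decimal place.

At local solar noon the hour angle is zero, so the zenith angle is |φ − δ| = |67.0° − (10.0°)| = 57.0°.

57.0°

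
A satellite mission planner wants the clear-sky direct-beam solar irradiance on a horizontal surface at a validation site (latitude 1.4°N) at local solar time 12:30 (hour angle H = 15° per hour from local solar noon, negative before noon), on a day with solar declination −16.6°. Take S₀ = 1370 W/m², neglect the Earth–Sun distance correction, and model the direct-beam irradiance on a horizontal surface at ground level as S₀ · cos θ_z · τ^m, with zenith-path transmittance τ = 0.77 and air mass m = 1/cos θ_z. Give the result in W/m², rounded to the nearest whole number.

979 W/m²

Hour angle H = 15° × (12.5 − 12) = 7.50°.
cos θ_z = sin(1.4°) sin(-16.6°) + cos(1.4°) cos(-16.6°) cos(7.50°) = -0.0070 + 0.9498 = 0.9428.
Air mass m = 1/cos θ_z = 1/0.9428 = 1.061; τ^m = 0.77^1.061 = 0.7578.
Surface direct beam = 1370 × 0.9428 × 0.7578 = 978.80 W/m².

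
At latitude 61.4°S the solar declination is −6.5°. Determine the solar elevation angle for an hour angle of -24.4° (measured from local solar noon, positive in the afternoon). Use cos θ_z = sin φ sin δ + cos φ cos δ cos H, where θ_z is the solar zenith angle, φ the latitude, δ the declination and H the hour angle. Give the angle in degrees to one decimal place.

32.2°

cos θ_z = sin φ sin δ + cos φ cos δ cos H = (-0.8780)(-0.1132) + (0.4787)(0.9936)(0.9107) = 0.5326.
θ_z = arccos(0.5326) = 57.82°, so the elevation is 90° − 57.82° = 32.18°.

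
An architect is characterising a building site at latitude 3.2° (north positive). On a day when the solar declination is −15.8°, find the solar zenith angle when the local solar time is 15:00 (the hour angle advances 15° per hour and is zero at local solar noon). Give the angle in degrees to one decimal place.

48.4°

Hour angle H = 15° × (15 − 12) = 45.00°.
With φ = 3.2°, δ = -15.8°, H = 45.00°: sin φ sin δ = -0.0152, cos φ cos δ cos H = 0.6793, so cos θ_z = 0.6641.
θ_z = arccos(0.6641) = 48.39°.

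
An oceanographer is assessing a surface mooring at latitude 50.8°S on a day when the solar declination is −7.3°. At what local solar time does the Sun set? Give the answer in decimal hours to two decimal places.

The sunset hour angle satisfies cos H_s = −tan φ tan δ = -0.1571, giving H_s = 99.04°.
Sunset is at 12 + H_s/15 = 12 + 6.603 = 18.603 h local solar time.

18.60 h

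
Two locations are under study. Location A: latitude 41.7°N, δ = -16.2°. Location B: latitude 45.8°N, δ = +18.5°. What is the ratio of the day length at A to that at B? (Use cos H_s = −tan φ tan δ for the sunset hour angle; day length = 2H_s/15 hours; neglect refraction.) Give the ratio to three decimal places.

0.681

A: H_s = arccos(−tan 41.7° · tan -16.2°) = 75.00°, so 2H_s/15 = 10.0000 h.
B: H_s = arccos(−tan 45.8° · tan 18.5°) = 110.13°, so 2H_s/15 = 14.6840 h.
Ratio A/B = 10.0000 / 14.6840 = 0.6810.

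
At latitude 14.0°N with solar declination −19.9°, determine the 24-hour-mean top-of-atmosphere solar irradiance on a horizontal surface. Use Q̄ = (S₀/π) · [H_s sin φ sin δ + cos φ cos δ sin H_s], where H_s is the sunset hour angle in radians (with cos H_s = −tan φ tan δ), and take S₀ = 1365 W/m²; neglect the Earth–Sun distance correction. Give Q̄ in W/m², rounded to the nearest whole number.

342 W/m²

cos H_s = −tan(14.0°) · tan(-19.9°) = 0.0903, so H_s = arccos(0.0903) = 84.82°. In radians, H_s = 1.4804.
H_s sin φ sin δ = 1.4804 × 0.2419 × -0.3404 = -0.1219.
cos φ cos δ sin H_s = 0.9703 × 0.9403 × 0.9959 = 0.9086.
Q̄ = (1365/π) × (-0.1219 + 0.9086) = 434.49 × 0.7867 = 341.81 W/m².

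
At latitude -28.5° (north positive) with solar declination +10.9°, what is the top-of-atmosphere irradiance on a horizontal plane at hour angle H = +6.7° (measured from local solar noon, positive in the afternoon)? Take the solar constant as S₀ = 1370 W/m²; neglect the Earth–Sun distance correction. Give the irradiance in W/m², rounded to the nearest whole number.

cos θ_z = sin φ sin δ + cos φ cos δ cos H = (-0.4772)(0.1891) + (0.8788)(0.9820)(0.9932) = 0.7669.
Top-of-atmosphere irradiance = S₀ cos θ_z = 1370 × 0.7669 = 1050.65 W/m².

1051 W/m²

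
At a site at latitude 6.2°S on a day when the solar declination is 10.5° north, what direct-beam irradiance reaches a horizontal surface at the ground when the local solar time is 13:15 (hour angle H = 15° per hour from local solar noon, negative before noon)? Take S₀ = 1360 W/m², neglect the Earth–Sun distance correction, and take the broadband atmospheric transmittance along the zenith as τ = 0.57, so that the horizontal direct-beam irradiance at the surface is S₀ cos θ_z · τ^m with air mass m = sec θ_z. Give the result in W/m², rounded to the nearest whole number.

Hour angle H = 15° × (13.25 − 12) = 18.75°.
With φ = -6.2°, δ = 10.5°, H = 18.75°: sin φ sin δ = -0.0197, cos φ cos δ cos H = 0.9256, so cos θ_z = 0.9059.
Air mass m = 1/cos θ_z = 1/0.9059 = 1.104; τ^m = 0.57^1.104 = 0.5376.
Surface direct beam = 1360 × 0.9059 × 0.5376 = 662.34 W/m².

662 W/m²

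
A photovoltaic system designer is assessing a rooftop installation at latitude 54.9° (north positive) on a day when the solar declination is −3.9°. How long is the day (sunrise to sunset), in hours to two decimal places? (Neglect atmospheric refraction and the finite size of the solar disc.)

11.26 hours

cos H_s = −tan(54.9°) · tan(-3.9°) = 0.0970, so H_s = arccos(0.0970) = 84.43°.
Day length = 2 H_s / 15° h⁻¹ = 168.86° / 15 = 11.257 h.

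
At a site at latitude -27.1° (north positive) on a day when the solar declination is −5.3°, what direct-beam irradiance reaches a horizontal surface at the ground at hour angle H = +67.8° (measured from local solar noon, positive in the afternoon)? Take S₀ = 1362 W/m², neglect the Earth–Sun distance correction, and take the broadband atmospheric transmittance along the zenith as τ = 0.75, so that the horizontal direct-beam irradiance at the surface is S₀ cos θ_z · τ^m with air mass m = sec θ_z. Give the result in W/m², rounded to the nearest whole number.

239 W/m²

cos θ_z = sin φ sin δ + cos φ cos δ cos H = (-0.4555)(-0.0924) + (0.8902)(0.9957)(0.3778) = 0.3770.
Air mass m = 1/cos θ_z = 1/0.3770 = 2.653; τ^m = 0.75^2.653 = 0.4662.
Surface direct beam = 1362 × 0.3770 × 0.4662 = 239.38 W/m².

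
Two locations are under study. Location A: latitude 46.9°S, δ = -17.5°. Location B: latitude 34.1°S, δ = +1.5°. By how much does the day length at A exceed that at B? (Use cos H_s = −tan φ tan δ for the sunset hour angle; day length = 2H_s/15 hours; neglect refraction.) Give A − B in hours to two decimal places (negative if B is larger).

A: H_s = arccos(−tan -46.9° · tan -17.5°) = 109.69°, so 2H_s/15 = 14.6253 h.
B: H_s = arccos(−tan -34.1° · tan 1.5°) = 88.98°, so 2H_s/15 = 11.8640 h.
A − B = 14.6253 − 11.8640 = 2.7613 h.

+2.76 h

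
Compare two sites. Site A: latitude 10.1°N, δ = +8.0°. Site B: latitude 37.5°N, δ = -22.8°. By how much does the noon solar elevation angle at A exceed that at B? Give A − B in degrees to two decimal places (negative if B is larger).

+58.20°

A: 90° − |10.1 − (8.0)| = 87.90°.
B: 90° − |37.5 − (-22.8)| = 29.70°.
A − B = 87.90 − 29.70 = 58.20°.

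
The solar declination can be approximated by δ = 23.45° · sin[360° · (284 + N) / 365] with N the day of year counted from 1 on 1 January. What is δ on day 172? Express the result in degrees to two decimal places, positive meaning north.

+23.45°

360 × (284 + 172) / 365 = 449.753°; sin(449.753°) = 1.0000.
δ = 23.45 × 1.0000 = 23.450° ≈ +23.45°.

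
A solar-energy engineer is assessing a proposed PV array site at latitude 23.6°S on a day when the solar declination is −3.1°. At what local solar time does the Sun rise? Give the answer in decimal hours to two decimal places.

cos H_s = −tan(-23.6°) · tan(-3.1°) = -0.0237, so H_s = arccos(-0.0237) = 91.36°.
Sunrise is at 12 − H_s/15 = 12 − 6.091 = 5.909 h local solar time.

5.91 h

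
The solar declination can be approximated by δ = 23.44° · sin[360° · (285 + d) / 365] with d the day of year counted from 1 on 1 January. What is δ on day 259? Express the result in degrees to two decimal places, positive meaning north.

+1.41°

360 × (285 + 259) / 365 = 536.548°; sin(536.548°) = 0.0602.
δ = 23.44 × 0.0602 = 1.411° ≈ +1.41°.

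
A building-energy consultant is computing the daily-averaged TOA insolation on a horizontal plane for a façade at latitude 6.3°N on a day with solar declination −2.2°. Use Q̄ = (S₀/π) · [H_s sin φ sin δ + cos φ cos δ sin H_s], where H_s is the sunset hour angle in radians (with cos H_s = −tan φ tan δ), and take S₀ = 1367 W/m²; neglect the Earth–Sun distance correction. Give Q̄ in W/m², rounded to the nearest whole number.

429 W/m²

−tan φ tan δ = −(0.1104)(-0.0384) = 0.0042; H_s = arccos(0.0042) = 89.76°. In radians, H_s = 1.5666.
H_s sin φ sin δ = 1.5666 × 0.1097 × -0.0384 = -0.0066.
cos φ cos δ sin H_s = 0.9940 × 0.9993 × 1.0000 = 0.9933.
Q̄ = (1367/π) × (-0.0066 + 0.9933) = 435.13 × 0.9867 = 429.34 W/m².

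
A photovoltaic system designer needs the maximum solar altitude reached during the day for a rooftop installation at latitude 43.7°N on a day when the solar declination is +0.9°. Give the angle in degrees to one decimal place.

47.2°

At local solar noon the hour angle is zero, so the elevation is 90° − |φ − δ| = 90° − |43.7° − (0.9°)| = 90° − 42.8° = 47.2°.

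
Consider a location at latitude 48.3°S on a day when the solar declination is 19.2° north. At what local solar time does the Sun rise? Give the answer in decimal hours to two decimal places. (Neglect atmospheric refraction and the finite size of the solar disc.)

The sunset hour angle satisfies cos H_s = −tan φ tan δ = 0.3909, giving H_s = 66.99°.
Sunrise is at 12 − H_s/15 = 12 − 4.466 = 7.534 h local solar time.

7.53 h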